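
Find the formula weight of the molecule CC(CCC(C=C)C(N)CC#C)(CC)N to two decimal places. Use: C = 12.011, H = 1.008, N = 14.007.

208.35

Molecular formula: C13H24N2.
M = 13×12.011 + 24×1.008 + 2×14.007 = 208.35 g/mol.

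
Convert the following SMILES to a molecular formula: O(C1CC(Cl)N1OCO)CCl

Heavy atoms from the SMILES: 5 C, 2 Cl, 1 N, 3 O.
Implicit hydrogens by atom environment:
  3 × C: 2 H each → 6
  2 × C: 1 H each → 2
  2 × Cl: no H
  2 × O: no H
  1 × N: no H
  1 × O: 1 H
  Total hydrogens = 9.
Molecular formula: C5H9Cl2NO3

C5H9Cl2NO3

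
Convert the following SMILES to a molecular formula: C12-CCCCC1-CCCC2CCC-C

Heavy atoms from the SMILES: 14 C.
Implicit hydrogens by atom environment:
  10 × C: 2 H each → 20
  3 × C: 1 H each → 3
  1 × C: 3 H
  Total hydrogens = 26.
Molecular formula: C14H26

C14H26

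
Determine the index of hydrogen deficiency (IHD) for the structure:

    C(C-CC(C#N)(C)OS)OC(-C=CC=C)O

Molecular formula from the SMILES: C11H17NO3S.
DoU = (2C + 2 + N − H − X)/2 = (2·11 + 2 + 1 − 17 − 0)/2 = 8/2 = 4.
(Structurally: 0 ring(s) + 4 π bond(s) = 4.)

4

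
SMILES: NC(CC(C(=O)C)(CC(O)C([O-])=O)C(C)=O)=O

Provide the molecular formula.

C10H14NO6-

Heavy atoms from the SMILES: 10 C, 1 N, 6 O.
Implicit hydrogens by atom environment:
  5 × C: no H
  4 × O: no H
  2 × C: 3 H each → 6
  2 × C: 2 H each → 4
  1 × C: 1 H
  1 × N: 2 H
  1 × O: 1 H
  1 × O (charge -1): no H
  Total hydrogens = 14.
Net charge -1.
Molecular formula: C10H14NO6-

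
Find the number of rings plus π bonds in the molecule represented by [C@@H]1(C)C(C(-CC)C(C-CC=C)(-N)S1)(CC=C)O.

Molecular formula from the SMILES: C14H25NOS.
DoU = (2C + 2 + N − H − X)/2 = (2·14 + 2 + 1 − 25 − 0)/2 = 6/2 = 3.
(Structurally: 1 ring(s) + 2 π bond(s) = 3.)

3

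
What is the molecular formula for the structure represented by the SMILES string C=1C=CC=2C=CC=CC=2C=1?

C10H8

Heavy atoms from the SMILES: 10 C.
Implicit hydrogens by atom environment:
  8 × C (aromatic): 1 H each → 8
  2 × C (aromatic): no H
  Total hydrogens = 8.
Molecular formula: C10H8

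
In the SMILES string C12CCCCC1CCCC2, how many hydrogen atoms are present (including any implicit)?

Hydrogens are implicit in SMILES; fill each atom to its normal valence:
  8 × C: 2 H each → 16
  2 × C: 1 H each → 2
  Total hydrogens = 18.

18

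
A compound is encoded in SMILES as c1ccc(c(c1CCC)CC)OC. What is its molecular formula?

C12H18O

Heavy atoms from the SMILES: 12 C, 1 O.
Implicit hydrogens by atom environment:
  3 × C: 3 H each → 9
  3 × C: 2 H each → 6
  3 × C (aromatic): 1 H each → 3
  3 × C (aromatic): no H
  1 × O: no H
  Total hydrogens = 18.
Molecular formula: C12H18O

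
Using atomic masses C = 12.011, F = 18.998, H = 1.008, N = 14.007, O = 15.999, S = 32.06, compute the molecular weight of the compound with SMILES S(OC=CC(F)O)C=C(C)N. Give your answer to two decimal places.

179.21

Molecular formula: C6H10FNO2S.
M = 6×12.011 + 1×18.998 + 10×1.008 + 1×14.007 + 2×15.999 + 1×32.06 = 179.21 g/mol.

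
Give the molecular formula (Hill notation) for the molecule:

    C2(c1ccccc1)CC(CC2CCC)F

C14H19F

Heavy atoms from the SMILES: 14 C, 1 F.
Implicit hydrogens by atom environment:
  5 × C (aromatic): 1 H each → 5
  4 × C: 2 H each → 8
  3 × C: 1 H each → 3
  1 × C: 3 H
  1 × C (aromatic): no H
  1 × F: no H
  Total hydrogens = 19.
Molecular formula: C14H19F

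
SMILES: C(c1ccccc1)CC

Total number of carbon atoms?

The symbol for carbon appears 9 times in the SMILES. Lowercase c denotes aromatic carbon and counts toward C.

9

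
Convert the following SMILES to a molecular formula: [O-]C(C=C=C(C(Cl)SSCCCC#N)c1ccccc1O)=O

C15H13ClNO3S2-

Heavy atoms from the SMILES: 15 C, 1 Cl, 1 N, 3 O, 2 S.
Implicit hydrogens by atom environment:
  4 × C (aromatic): 1 H each → 4
  4 × C: no H
  3 × C: 2 H each → 6
  2 × C: 1 H each → 2
  2 × C (aromatic): no H
  2 × S: no H
  1 × Cl: no H
  1 × N: no H
  1 × O: 1 H
  1 × O: no H
  1 × O (charge -1): no H
  Total hydrogens = 13.
Net charge -1.
Molecular formula: C15H13ClNO3S2-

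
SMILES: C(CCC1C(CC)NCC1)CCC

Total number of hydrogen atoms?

Hydrogens are implicit in SMILES; fill each atom to its normal valence:
  8 × C: 2 H each → 16
  2 × C: 3 H each → 6
  2 × C: 1 H each → 2
  1 × N: 1 H
  Total hydrogens = 25.

25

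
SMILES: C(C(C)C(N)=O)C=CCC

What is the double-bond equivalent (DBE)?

2

Molecular formula from the SMILES: C8H15NO.
DoU = (2C + 2 + N − H − X)/2 = (2·8 + 2 + 1 − 15 − 0)/2 = 4/2 = 2.
(Structurally: 0 ring(s) + 2 π bond(s) = 2.)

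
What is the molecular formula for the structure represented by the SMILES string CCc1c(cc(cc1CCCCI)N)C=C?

C14H20IN

Heavy atoms from the SMILES: 14 C, 1 I, 1 N.
Implicit hydrogens by atom environment:
  6 × C: 2 H each → 12
  4 × C (aromatic): no H
  2 × C (aromatic): 1 H each → 2
  1 × C: 3 H
  1 × C: 1 H
  1 × I: no H
  1 × N: 2 H
  Total hydrogens = 20.
Molecular formula: C14H20IN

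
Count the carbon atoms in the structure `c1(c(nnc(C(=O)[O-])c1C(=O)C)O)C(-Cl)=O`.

8

The symbol for carbon appears 8 times in the SMILES. Lowercase c denotes aromatic carbon and counts toward C.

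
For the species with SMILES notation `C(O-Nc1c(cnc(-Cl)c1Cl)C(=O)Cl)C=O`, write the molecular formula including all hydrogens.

C8H5Cl3N2O3

Heavy atoms from the SMILES: 8 C, 3 Cl, 2 N, 3 O.
Implicit hydrogens by atom environment:
  4 × C (aromatic): no H
  3 × Cl: no H
  3 × O: no H
  1 × C: 2 H
  1 × C (aromatic): 1 H
  1 × C: 1 H
  1 × C: no H
  1 × N: 1 H
  1 × N (aromatic): no H
  Total hydrogens = 5.
Molecular formula: C8H5Cl3N2O3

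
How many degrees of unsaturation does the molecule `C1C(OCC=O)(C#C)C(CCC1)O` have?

4

Molecular formula from the SMILES: C10H14O3.
DoU = (2C + 2 + N − H − X)/2 = (2·10 + 2 + 0 − 14 − 0)/2 = 8/2 = 4.
(Structurally: 1 ring(s) + 3 π bond(s) = 4.)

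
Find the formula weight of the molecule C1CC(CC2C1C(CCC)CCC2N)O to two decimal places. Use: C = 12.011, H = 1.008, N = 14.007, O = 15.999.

211.35

Molecular formula: C13H25NO.
M = 13×12.011 + 25×1.008 + 1×14.007 + 1×15.999 = 211.35 g/mol.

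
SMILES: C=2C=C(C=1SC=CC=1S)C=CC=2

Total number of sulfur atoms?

2

The symbol for sulfur appears 2 times in the SMILES.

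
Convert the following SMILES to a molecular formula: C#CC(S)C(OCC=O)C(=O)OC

C8H10O4S

Heavy atoms from the SMILES: 8 C, 4 O, 1 S.
Implicit hydrogens by atom environment:
  4 × C: 1 H each → 4
  4 × O: no H
  2 × C: no H
  1 × C: 3 H
  1 × C: 2 H
  1 × S: 1 H
  Total hydrogens = 10.
Molecular formula: C8H10O4S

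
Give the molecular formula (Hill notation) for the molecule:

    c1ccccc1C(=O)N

Heavy atoms from the SMILES: 7 C, 1 N, 1 O.
Implicit hydrogens by atom environment:
  5 × C (aromatic): 1 H each → 5
  1 × C (aromatic): no H
  1 × C: no H
  1 × N: 2 H
  1 × O: no H
  Total hydrogens = 7.
Molecular formula: C7H7NO

C7H7NO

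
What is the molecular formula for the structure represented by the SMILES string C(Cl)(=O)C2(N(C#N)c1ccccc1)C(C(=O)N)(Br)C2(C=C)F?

C14H10BrClFN3O2

Heavy atoms from the SMILES: 1 Br, 14 C, 1 Cl, 1 F, 3 N, 2 O.
Implicit hydrogens by atom environment:
  6 × C: no H
  5 × C (aromatic): 1 H each → 5
  2 × N: no H
  2 × O: no H
  1 × Br: no H
  1 × C: 2 H
  1 × C: 1 H
  1 × C (aromatic): no H
  1 × Cl: no H
  1 × F: no H
  1 × N: 2 H
  Total hydrogens = 10.
Molecular formula: C14H10BrClFN3O2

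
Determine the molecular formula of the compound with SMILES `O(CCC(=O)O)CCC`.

Heavy atoms from the SMILES: 6 C, 3 O.
Implicit hydrogens by atom environment:
  4 × C: 2 H each → 8
  2 × O: no H
  1 × C: 3 H
  1 × C: no H
  1 × O: 1 H
  Total hydrogens = 12.
Molecular formula: C6H12O3

C6H12O3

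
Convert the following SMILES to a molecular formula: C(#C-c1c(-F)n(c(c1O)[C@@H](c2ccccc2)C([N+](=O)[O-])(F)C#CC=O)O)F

C17H9F3N2O5

Heavy atoms from the SMILES: 17 C, 3 F, 2 N, 5 O.
Implicit hydrogens by atom environment:
  5 × C (aromatic): 1 H each → 5
  5 × C (aromatic): no H
  5 × C: no H
  3 × F: no H
  2 × C: 1 H each → 2
  2 × O: 1 H each → 2
  2 × O: no H
  1 × N (aromatic): no H
  1 × N (charge +1): no H
  1 × O (charge -1): no H
  Total hydrogens = 9.
Molecular formula: C17H9F3N2O5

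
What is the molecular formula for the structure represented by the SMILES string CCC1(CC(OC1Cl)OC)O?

C7H13ClO3

Heavy atoms from the SMILES: 7 C, 1 Cl, 3 O.
Implicit hydrogens by atom environment:
  2 × C: 3 H each → 6
  2 × C: 2 H each → 4
  2 × C: 1 H each → 2
  2 × O: no H
  1 × C: no H
  1 × Cl: no H
  1 × O: 1 H
  Total hydrogens = 13.
Molecular formula: C7H13ClO3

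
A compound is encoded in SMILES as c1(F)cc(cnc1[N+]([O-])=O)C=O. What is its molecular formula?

C6H3FN2O3

Heavy atoms from the SMILES: 6 C, 1 F, 2 N, 3 O.
Implicit hydrogens by atom environment:
  3 × C (aromatic): no H
  2 × C (aromatic): 1 H each → 2
  2 × O: no H
  1 × C: 1 H
  1 × F: no H
  1 × N (aromatic): no H
  1 × N (charge +1): no H
  1 × O (charge -1): no H
  Total hydrogens = 3.
Molecular formula: C6H3FN2O3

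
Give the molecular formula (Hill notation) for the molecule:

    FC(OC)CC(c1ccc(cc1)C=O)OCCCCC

Heavy atoms from the SMILES: 16 C, 1 F, 3 O.
Implicit hydrogens by atom environment:
  5 × C: 2 H each → 10
  4 × C (aromatic): 1 H each → 4
  3 × C: 1 H each → 3
  3 × O: no H
  2 × C: 3 H each → 6
  2 × C (aromatic): no H
  1 × F: no H
  Total hydrogens = 23.
Molecular formula: C16H23FO3

C16H23FO3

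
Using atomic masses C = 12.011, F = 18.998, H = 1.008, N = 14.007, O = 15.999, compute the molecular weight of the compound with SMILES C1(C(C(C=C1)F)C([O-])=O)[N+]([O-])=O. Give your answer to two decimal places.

174.11

Molecular formula: C6H5FNO4-.
M = 6×12.011 + 1×18.998 + 5×1.008 + 1×14.007 + 4×15.999 = 174.11 g/mol.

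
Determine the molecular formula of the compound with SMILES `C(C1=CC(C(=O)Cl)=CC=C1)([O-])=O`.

Heavy atoms from the SMILES: 8 C, 1 Cl, 3 O.
Implicit hydrogens by atom environment:
  4 × C (aromatic): 1 H each → 4
  2 × C (aromatic): no H
  2 × C: no H
  2 × O: no H
  1 × Cl: no H
  1 × O (charge -1): no H
  Total hydrogens = 4.
Net charge -1.
Molecular formula: C8H4ClO3-

C8H4ClO3-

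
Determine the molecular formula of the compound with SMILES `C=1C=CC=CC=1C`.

C7H8

Heavy atoms from the SMILES: 7 C.
Implicit hydrogens by atom environment:
  5 × C (aromatic): 1 H each → 5
  1 × C: 3 H
  1 × C (aromatic): no H
  Total hydrogens = 8.
Molecular formula: C7H8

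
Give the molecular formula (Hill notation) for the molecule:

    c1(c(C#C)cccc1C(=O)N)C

Heavy atoms from the SMILES: 10 C, 1 N, 1 O.
Implicit hydrogens by atom environment:
  3 × C (aromatic): 1 H each → 3
  3 × C (aromatic): no H
  2 × C: no H
  1 × C: 3 H
  1 × C: 1 H
  1 × N: 2 H
  1 × O: no H
  Total hydrogens = 9.
Molecular formula: C10H9NO

C10H9NO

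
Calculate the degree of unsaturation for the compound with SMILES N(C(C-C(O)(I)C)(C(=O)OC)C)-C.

1

Molecular formula from the SMILES: C8H16INO3.
DoU = (2C + 2 + N − H − X)/2 = (2·8 + 2 + 1 − 16 − 1)/2 = 2/2 = 1.
(Structurally: 0 ring(s) + 1 π bond(s) = 1.)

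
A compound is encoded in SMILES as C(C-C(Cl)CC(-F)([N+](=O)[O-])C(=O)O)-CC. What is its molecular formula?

C8H13ClFNO4

Heavy atoms from the SMILES: 8 C, 1 Cl, 1 F, 1 N, 4 O.
Implicit hydrogens by atom environment:
  4 × C: 2 H each → 8
  2 × C: no H
  2 × O: no H
  1 × C: 3 H
  1 × C: 1 H
  1 × Cl: no H
  1 × F: no H
  1 × N (charge +1): no H
  1 × O: 1 H
  1 × O (charge -1): no H
  Total hydrogens = 13.
Molecular formula: C8H13ClFNO4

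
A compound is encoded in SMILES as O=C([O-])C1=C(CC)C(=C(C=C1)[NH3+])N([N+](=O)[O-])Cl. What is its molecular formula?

C9H10ClN3O4

Heavy atoms from the SMILES: 9 C, 1 Cl, 3 N, 4 O.
Implicit hydrogens by atom environment:
  4 × C (aromatic): no H
  2 × C (aromatic): 1 H each → 2
  2 × O: no H
  2 × O (charge -1): no H
  1 × C: 3 H
  1 × C: 2 H
  1 × C: no H
  1 × Cl: no H
  1 × N (charge +1): 3 H
  1 × N: no H
  1 × N (charge +1): no H
  Total hydrogens = 10.
Molecular formula: C9H10ClN3O4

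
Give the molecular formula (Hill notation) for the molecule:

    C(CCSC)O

Heavy atoms from the SMILES: 4 C, 1 O, 1 S.
Implicit hydrogens by atom environment:
  3 × C: 2 H each → 6
  1 × C: 3 H
  1 × O: 1 H
  1 × S: no H
  Total hydrogens = 10.
Molecular formula: C4H10OS

C4H10OS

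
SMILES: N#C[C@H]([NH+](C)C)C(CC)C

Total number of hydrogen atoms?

17

Hydrogens are implicit in SMILES; fill each atom to its normal valence:
  4 × C: 3 H each → 12
  2 × C: 1 H each → 2
  1 × C: 2 H
  1 × C: no H
  1 × N (charge +1): 1 H
  1 × N: no H
  Total hydrogens = 17.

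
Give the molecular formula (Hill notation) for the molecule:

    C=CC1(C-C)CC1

C7H12

Heavy atoms from the SMILES: 7 C.
Implicit hydrogens by atom environment:
  4 × C: 2 H each → 8
  1 × C: 3 H
  1 × C: 1 H
  1 × C: no H
  Total hydrogens = 12.
Molecular formula: C7H12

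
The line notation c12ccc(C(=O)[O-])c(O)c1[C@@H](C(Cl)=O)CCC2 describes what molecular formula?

C12H10ClO4-

Heavy atoms from the SMILES: 12 C, 1 Cl, 4 O.
Implicit hydrogens by atom environment:
  4 × C (aromatic): no H
  3 × C: 2 H each → 6
  2 × C (aromatic): 1 H each → 2
  2 × C: no H
  2 × O: no H
  1 × C: 1 H
  1 × Cl: no H
  1 × O: 1 H
  1 × O (charge -1): no H
  Total hydrogens = 10.
Net charge -1.
Molecular formula: C12H10ClO4-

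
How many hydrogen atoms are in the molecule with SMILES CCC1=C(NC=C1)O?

9

Hydrogens are implicit in SMILES; fill each atom to its normal valence:
  2 × C (aromatic): 1 H each → 2
  2 × C (aromatic): no H
  1 × C: 3 H
  1 × C: 2 H
  1 × N (aromatic): 1 H
  1 × O: 1 H
  Total hydrogens = 9.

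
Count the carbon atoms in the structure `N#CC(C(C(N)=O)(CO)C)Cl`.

The symbol for carbon appears 6 times in the SMILES. (Cl is a single chlorine, not C + l.)

6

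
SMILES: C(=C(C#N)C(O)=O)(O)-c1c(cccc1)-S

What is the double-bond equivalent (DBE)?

Molecular formula from the SMILES: C10H7NO3S.
DoU = (2C + 2 + N − H − X)/2 = (2·10 + 2 + 1 − 7 − 0)/2 = 16/2 = 8.
(Structurally: 1 ring(s) + 7 π bond(s) = 8.)

8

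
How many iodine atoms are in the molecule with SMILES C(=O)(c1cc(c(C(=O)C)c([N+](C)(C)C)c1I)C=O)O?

The symbol for iodine appears 1 time in the SMILES.

1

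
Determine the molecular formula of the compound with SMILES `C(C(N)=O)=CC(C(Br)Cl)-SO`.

C5H7BrClNO2S

Heavy atoms from the SMILES: 1 Br, 5 C, 1 Cl, 1 N, 2 O, 1 S.
Implicit hydrogens by atom environment:
  4 × C: 1 H each → 4
  1 × Br: no H
  1 × C: no H
  1 × Cl: no H
  1 × N: 2 H
  1 × O: 1 H
  1 × O: no H
  1 × S: no H
  Total hydrogens = 7.
Molecular formula: C5H7BrClNO2S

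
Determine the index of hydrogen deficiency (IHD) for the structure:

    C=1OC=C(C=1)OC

Molecular formula from the SMILES: C5H6O2.
DoU = (2C + 2 + N − H − X)/2 = (2·5 + 2 + 0 − 6 − 0)/2 = 6/2 = 3.
(Structurally: 1 ring(s) + 2 π bond(s) = 3.)

3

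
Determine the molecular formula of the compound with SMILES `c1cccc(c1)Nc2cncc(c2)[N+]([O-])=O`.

C11H9N3O2

Heavy atoms from the SMILES: 11 C, 3 N, 2 O.
Implicit hydrogens by atom environment:
  8 × C (aromatic): 1 H each → 8
  3 × C (aromatic): no H
  1 × N: 1 H
  1 × N (aromatic): no H
  1 × N (charge +1): no H
  1 × O: no H
  1 × O (charge -1): no H
  Total hydrogens = 9.
Molecular formula: C11H9N3O2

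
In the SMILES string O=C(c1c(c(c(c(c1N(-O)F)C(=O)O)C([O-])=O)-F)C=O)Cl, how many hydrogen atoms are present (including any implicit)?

Hydrogens are implicit in SMILES; fill each atom to its normal valence:
  6 × C (aromatic): no H
  4 × O: no H
  3 × C: no H
  2 × F: no H
  2 × O: 1 H each → 2
  1 × C: 1 H
  1 × Cl: no H
  1 × N: no H
  1 × O (charge -1): no H
  Total hydrogens = 3.

3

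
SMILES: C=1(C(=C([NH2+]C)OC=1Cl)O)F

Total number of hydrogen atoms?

6

Hydrogens are implicit in SMILES; fill each atom to its normal valence:
  4 × C (aromatic): no H
  1 × C: 3 H
  1 × Cl: no H
  1 × F: no H
  1 × N (charge +1): 2 H
  1 × O: 1 H
  1 × O (aromatic): no H
  Total hydrogens = 6.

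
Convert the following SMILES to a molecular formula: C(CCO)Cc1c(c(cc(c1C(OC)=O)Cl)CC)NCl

Heavy atoms from the SMILES: 14 C, 2 Cl, 1 N, 3 O.
Implicit hydrogens by atom environment:
  5 × C: 2 H each → 10
  5 × C (aromatic): no H
  2 × C: 3 H each → 6
  2 × Cl: no H
  2 × O: no H
  1 × C (aromatic): 1 H
  1 × C: no H
  1 × N: 1 H
  1 × O: 1 H
  Total hydrogens = 19.
Molecular formula: C14H19Cl2NO3

C14H19Cl2NO3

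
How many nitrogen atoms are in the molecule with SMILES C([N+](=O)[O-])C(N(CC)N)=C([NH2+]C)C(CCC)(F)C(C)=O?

The symbol for nitrogen appears 4 times in the SMILES.

4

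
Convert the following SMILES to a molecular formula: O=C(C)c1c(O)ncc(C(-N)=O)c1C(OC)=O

Heavy atoms from the SMILES: 10 C, 2 N, 5 O.
Implicit hydrogens by atom environment:
  4 × C (aromatic): no H
  4 × O: no H
  3 × C: no H
  2 × C: 3 H each → 6
  1 × C (aromatic): 1 H
  1 × N: 2 H
  1 × N (aromatic): no H
  1 × O: 1 H
  Total hydrogens = 10.
Molecular formula: C10H10N2O5

C10H10N2O5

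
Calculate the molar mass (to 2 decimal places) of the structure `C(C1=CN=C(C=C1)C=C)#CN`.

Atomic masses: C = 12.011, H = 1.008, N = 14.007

144.18

Molecular formula: C9H8N2.
M = 9×12.011 + 8×1.008 + 2×14.007 = 144.18 g/mol.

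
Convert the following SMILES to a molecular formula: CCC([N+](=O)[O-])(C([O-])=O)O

C4H6NO5-

Heavy atoms from the SMILES: 4 C, 1 N, 5 O.
Implicit hydrogens by atom environment:
  2 × C: no H
  2 × O: no H
  2 × O (charge -1): no H
  1 × C: 3 H
  1 × C: 2 H
  1 × N (charge +1): no H
  1 × O: 1 H
  Total hydrogens = 6.
Net charge -1.
Molecular formula: C4H6NO5-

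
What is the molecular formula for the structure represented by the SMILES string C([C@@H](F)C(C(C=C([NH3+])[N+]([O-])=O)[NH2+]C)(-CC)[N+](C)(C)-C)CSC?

Heavy atoms from the SMILES: 14 C, 1 F, 4 N, 2 O, 1 S.
Implicit hydrogens by atom environment:
  6 × C: 3 H each → 18
  3 × C: 2 H each → 6
  3 × C: 1 H each → 3
  2 × C: no H
  2 × N (charge +1): no H
  1 × F: no H
  1 × N (charge +1): 3 H
  1 × N (charge +1): 2 H
  1 × O: no H
  1 × O (charge -1): no H
  1 × S: no H
  Total hydrogens = 32.
Net charge +3.
Molecular formula: [C14H32FN4O2S]3+

[C14H32FN4O2S]3+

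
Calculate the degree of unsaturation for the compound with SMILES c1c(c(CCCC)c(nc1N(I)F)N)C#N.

Molecular formula from the SMILES: C10H12FIN4.
DoU = (2C + 2 + N − H − X)/2 = (2·10 + 2 + 4 − 12 − 2)/2 = 12/2 = 6.
(Structurally: 1 ring(s) + 5 π bond(s) = 6.)

6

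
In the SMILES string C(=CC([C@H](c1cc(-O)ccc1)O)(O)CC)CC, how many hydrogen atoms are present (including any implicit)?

Hydrogens are implicit in SMILES; fill each atom to its normal valence:
  4 × C (aromatic): 1 H each → 4
  3 × C: 1 H each → 3
  3 × O: 1 H each → 3
  2 × C: 3 H each → 6
  2 × C: 2 H each → 4
  2 × C (aromatic): no H
  1 × C: no H
  Total hydrogens = 20.

20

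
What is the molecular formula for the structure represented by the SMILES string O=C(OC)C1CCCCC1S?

C8H14O2S

Heavy atoms from the SMILES: 8 C, 2 O, 1 S.
Implicit hydrogens by atom environment:
  4 × C: 2 H each → 8
  2 × C: 1 H each → 2
  2 × O: no H
  1 × C: 3 H
  1 × C: no H
  1 × S: 1 H
  Total hydrogens = 14.
Molecular formula: C8H14O2S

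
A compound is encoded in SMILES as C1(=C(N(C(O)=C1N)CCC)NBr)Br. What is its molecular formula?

C7H11Br2N3O

Heavy atoms from the SMILES: 2 Br, 7 C, 3 N, 1 O.
Implicit hydrogens by atom environment:
  4 × C (aromatic): no H
  2 × Br: no H
  2 × C: 2 H each → 4
  1 × C: 3 H
  1 × N: 2 H
  1 × N: 1 H
  1 × N (aromatic): no H
  1 × O: 1 H
  Total hydrogens = 11.
Molecular formula: C7H11Br2N3O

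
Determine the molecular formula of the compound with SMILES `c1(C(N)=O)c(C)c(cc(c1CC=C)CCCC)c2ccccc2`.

Heavy atoms from the SMILES: 21 C, 1 N, 1 O.
Implicit hydrogens by atom environment:
  6 × C (aromatic): 1 H each → 6
  6 × C (aromatic): no H
  5 × C: 2 H each → 10
  2 × C: 3 H each → 6
  1 × C: 1 H
  1 × C: no H
  1 × N: 2 H
  1 × O: no H
  Total hydrogens = 25.
Molecular formula: C21H25NO

C21H25NO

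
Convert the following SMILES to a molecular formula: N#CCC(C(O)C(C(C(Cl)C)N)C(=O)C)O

C10H17ClN2O3

Heavy atoms from the SMILES: 10 C, 1 Cl, 2 N, 3 O.
Implicit hydrogens by atom environment:
  5 × C: 1 H each → 5
  2 × C: 3 H each → 6
  2 × C: no H
  2 × O: 1 H each → 2
  1 × C: 2 H
  1 × Cl: no H
  1 × N: 2 H
  1 × N: no H
  1 × O: no H
  Total hydrogens = 17.
Molecular formula: C10H17ClN2O3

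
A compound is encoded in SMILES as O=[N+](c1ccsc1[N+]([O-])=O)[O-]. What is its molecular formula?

C4H2N2O4S

Heavy atoms from the SMILES: 4 C, 2 N, 4 O, 1 S.
Implicit hydrogens by atom environment:
  2 × C (aromatic): 1 H each → 2
  2 × C (aromatic): no H
  2 × N (charge +1): no H
  2 × O: no H
  2 × O (charge -1): no H
  1 × S (aromatic): no H
  Total hydrogens = 2.
Molecular formula: C4H2N2O4S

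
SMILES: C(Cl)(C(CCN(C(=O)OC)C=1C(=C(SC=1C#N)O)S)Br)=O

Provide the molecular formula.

C11H10BrClN2O4S2

Heavy atoms from the SMILES: 1 Br, 11 C, 1 Cl, 2 N, 4 O, 2 S.
Implicit hydrogens by atom environment:
  4 × C (aromatic): no H
  3 × C: no H
  3 × O: no H
  2 × C: 2 H each → 4
  2 × N: no H
  1 × Br: no H
  1 × C: 3 H
  1 × C: 1 H
  1 × Cl: no H
  1 × O: 1 H
  1 × S: 1 H
  1 × S (aromatic): no H
  Total hydrogens = 10.
Molecular formula: C11H10BrClN2O4S2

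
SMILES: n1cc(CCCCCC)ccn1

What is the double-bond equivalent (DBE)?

4

Molecular formula from the SMILES: C10H16N2.
DoU = (2C + 2 + N − H − X)/2 = (2·10 + 2 + 2 − 16 − 0)/2 = 8/2 = 4.
(Structurally: 1 ring(s) + 3 π bond(s) = 4.)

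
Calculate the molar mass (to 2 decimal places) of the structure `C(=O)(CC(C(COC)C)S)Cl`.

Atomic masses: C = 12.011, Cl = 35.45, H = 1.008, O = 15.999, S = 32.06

196.69

Molecular formula: C7H13ClO2S.
M = 7×12.011 + 1×35.45 + 13×1.008 + 2×15.999 + 1×32.06 = 196.69 g/mol.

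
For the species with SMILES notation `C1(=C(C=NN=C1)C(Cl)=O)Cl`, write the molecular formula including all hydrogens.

C5H2Cl2N2O

Heavy atoms from the SMILES: 5 C, 2 Cl, 2 N, 1 O.
Implicit hydrogens by atom environment:
  2 × C (aromatic): 1 H each → 2
  2 × C (aromatic): no H
  2 × Cl: no H
  2 × N (aromatic): no H
  1 × C: no H
  1 × O: no H
  Total hydrogens = 2.
Molecular formula: C5H2Cl2N2O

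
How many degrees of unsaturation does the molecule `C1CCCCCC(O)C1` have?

1

Molecular formula from the SMILES: C8H16O.
DoU = (2C + 2 + N − H − X)/2 = (2·8 + 2 + 0 − 16 − 0)/2 = 2/2 = 1.
(Structurally: 1 ring(s) + 0 π bond(s) = 1.)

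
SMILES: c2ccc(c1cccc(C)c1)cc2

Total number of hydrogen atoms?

Hydrogens are implicit in SMILES; fill each atom to its normal valence:
  9 × C (aromatic): 1 H each → 9
  3 × C (aromatic): no H
  1 × C: 3 H
  Total hydrogens = 12.

12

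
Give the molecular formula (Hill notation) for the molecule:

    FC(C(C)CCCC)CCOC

C10H21FO

Heavy atoms from the SMILES: 10 C, 1 F, 1 O.
Implicit hydrogens by atom environment:
  5 × C: 2 H each → 10
  3 × C: 3 H each → 9
  2 × C: 1 H each → 2
  1 × F: no H
  1 × O: no H
  Total hydrogens = 21.
Molecular formula: C10H21FO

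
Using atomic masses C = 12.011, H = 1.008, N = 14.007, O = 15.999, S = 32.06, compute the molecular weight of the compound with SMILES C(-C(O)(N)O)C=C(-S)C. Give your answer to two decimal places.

149.21

Molecular formula: C5H11NO2S.
M = 5×12.011 + 11×1.008 + 1×14.007 + 2×15.999 + 1×32.06 = 149.21 g/mol.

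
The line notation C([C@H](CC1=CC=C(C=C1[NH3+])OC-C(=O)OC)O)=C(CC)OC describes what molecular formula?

Heavy atoms from the SMILES: 16 C, 1 N, 5 O.
Implicit hydrogens by atom environment:
  4 × O: no H
  3 × C: 3 H each → 9
  3 × C: 2 H each → 6
  3 × C (aromatic): 1 H each → 3
  3 × C (aromatic): no H
  2 × C: 1 H each → 2
  2 × C: no H
  1 × N (charge +1): 3 H
  1 × O: 1 H
  Total hydrogens = 24.
Net charge +1.
Molecular formula: C16H24NO5+

C16H24NO5+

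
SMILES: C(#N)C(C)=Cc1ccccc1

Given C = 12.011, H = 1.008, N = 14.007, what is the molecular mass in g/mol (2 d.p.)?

143.19

Molecular formula: C10H9N.
M = 10×12.011 + 9×1.008 + 1×14.007 = 143.19 g/mol.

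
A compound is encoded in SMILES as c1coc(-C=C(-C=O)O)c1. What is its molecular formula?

Heavy atoms from the SMILES: 7 C, 3 O.
Implicit hydrogens by atom environment:
  3 × C (aromatic): 1 H each → 3
  2 × C: 1 H each → 2
  1 × C (aromatic): no H
  1 × C: no H
  1 × O: 1 H
  1 × O (aromatic): no H
  1 × O: no H
  Total hydrogens = 6.
Molecular formula: C7H6O3

C7H6O3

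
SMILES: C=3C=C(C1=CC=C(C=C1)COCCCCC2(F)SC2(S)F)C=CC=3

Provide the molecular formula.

C19H20F2OS2

Heavy atoms from the SMILES: 19 C, 2 F, 1 O, 2 S.
Implicit hydrogens by atom environment:
  9 × C (aromatic): 1 H each → 9
  5 × C: 2 H each → 10
  3 × C (aromatic): no H
  2 × C: no H
  2 × F: no H
  1 × O: no H
  1 × S: 1 H
  1 × S: no H
  Total hydrogens = 20.
Molecular formula: C19H20F2OS2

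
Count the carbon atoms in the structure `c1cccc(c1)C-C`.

8

The symbol for carbon appears 8 times in the SMILES. Lowercase c denotes aromatic carbon and counts toward C.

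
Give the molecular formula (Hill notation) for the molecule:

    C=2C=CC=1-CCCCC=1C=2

C10H12

Heavy atoms from the SMILES: 10 C.
Implicit hydrogens by atom environment:
  4 × C: 2 H each → 8
  4 × C (aromatic): 1 H each → 4
  2 × C (aromatic): no H
  Total hydrogens = 12.
Molecular formula: C10H12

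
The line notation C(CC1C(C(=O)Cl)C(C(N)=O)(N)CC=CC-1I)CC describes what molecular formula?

Heavy atoms from the SMILES: 13 C, 1 Cl, 1 I, 2 N, 2 O.
Implicit hydrogens by atom environment:
  5 × C: 1 H each → 5
  4 × C: 2 H each → 8
  3 × C: no H
  2 × N: 2 H each → 4
  2 × O: no H
  1 × C: 3 H
  1 × Cl: no H
  1 × I: no H
  Total hydrogens = 20.
Molecular formula: C13H20ClIN2O2

C13H20ClIN2O2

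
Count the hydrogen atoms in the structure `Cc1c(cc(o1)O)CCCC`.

Hydrogens are implicit in SMILES; fill each atom to its normal valence:
  3 × C: 2 H each → 6
  3 × C (aromatic): no H
  2 × C: 3 H each → 6
  1 × C (aromatic): 1 H
  1 × O: 1 H
  1 × O (aromatic): no H
  Total hydrogens = 14.

14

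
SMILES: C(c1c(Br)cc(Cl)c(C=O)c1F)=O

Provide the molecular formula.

C8H3BrClFO2

Heavy atoms from the SMILES: 1 Br, 8 C, 1 Cl, 1 F, 2 O.
Implicit hydrogens by atom environment:
  5 × C (aromatic): no H
  2 × C: 1 H each → 2
  2 × O: no H
  1 × Br: no H
  1 × C (aromatic): 1 H
  1 × Cl: no H
  1 × F: no H
  Total hydrogens = 3.
Molecular formula: C8H3BrClFO2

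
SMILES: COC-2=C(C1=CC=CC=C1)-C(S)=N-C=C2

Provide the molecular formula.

Heavy atoms from the SMILES: 12 C, 1 N, 1 O, 1 S.
Implicit hydrogens by atom environment:
  7 × C (aromatic): 1 H each → 7
  4 × C (aromatic): no H
  1 × C: 3 H
  1 × N (aromatic): no H
  1 × O: no H
  1 × S: 1 H
  Total hydrogens = 11.
Molecular formula: C12H11NOS

C12H11NOS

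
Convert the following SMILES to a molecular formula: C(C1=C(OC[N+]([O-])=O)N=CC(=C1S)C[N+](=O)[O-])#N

C8H6N4O5S

Heavy atoms from the SMILES: 8 C, 4 N, 5 O, 1 S.
Implicit hydrogens by atom environment:
  4 × C (aromatic): no H
  3 × O: no H
  2 × C: 2 H each → 4
  2 × N (charge +1): no H
  2 × O (charge -1): no H
  1 × C (aromatic): 1 H
  1 × C: no H
  1 × N (aromatic): no H
  1 × N: no H
  1 × S: 1 H
  Total hydrogens = 6.
Molecular formula: C8H6N4O5S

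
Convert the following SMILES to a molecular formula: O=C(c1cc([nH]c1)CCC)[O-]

Heavy atoms from the SMILES: 8 C, 1 N, 2 O.
Implicit hydrogens by atom environment:
  2 × C: 2 H each → 4
  2 × C (aromatic): 1 H each → 2
  2 × C (aromatic): no H
  1 × C: 3 H
  1 × C: no H
  1 × N (aromatic): 1 H
  1 × O: no H
  1 × O (charge -1): no H
  Total hydrogens = 10.
Net charge -1.
Molecular formula: C8H10NO2-

C8H10NO2-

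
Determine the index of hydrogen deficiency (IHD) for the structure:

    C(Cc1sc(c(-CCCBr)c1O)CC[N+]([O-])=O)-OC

Molecular formula from the SMILES: C12H18BrNO4S.
DoU = (2C + 2 + N − H − X)/2 = (2·12 + 2 + 1 − 18 − 1)/2 = 8/2 = 4.
(Structurally: 1 ring(s) + 3 π bond(s) = 4.)

4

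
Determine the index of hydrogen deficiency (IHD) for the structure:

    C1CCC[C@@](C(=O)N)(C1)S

2

Molecular formula from the SMILES: C7H13NOS.
DoU = (2C + 2 + N − H − X)/2 = (2·7 + 2 + 1 − 13 − 0)/2 = 4/2 = 2.
(Structurally: 1 ring(s) + 1 π bond(s) = 2.)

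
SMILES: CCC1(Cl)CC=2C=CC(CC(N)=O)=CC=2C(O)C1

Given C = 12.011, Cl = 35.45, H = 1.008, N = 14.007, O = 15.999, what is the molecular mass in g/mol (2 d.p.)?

267.75

Molecular formula: C14H18ClNO2.
M = 14×12.011 + 1×35.45 + 18×1.008 + 1×14.007 + 2×15.999 = 267.75 g/mol.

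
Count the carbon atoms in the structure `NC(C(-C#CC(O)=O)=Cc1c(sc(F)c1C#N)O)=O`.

The symbol for carbon appears 11 times in the SMILES. Lowercase c denotes aromatic carbon and counts toward C.

11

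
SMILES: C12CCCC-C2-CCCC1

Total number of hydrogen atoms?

Hydrogens are implicit in SMILES; fill each atom to its normal valence:
  8 × C: 2 H each → 16
  2 × C: 1 H each → 2
  Total hydrogens = 18.

18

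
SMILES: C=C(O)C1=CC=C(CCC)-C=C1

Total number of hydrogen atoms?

Hydrogens are implicit in SMILES; fill each atom to its normal valence:
  4 × C (aromatic): 1 H each → 4
  3 × C: 2 H each → 6
  2 × C (aromatic): no H
  1 × C: 3 H
  1 × C: no H
  1 × O: 1 H
  Total hydrogens = 14.

14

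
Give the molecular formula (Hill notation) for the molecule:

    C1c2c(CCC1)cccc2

C10H12

Heavy atoms from the SMILES: 10 C.
Implicit hydrogens by atom environment:
  4 × C: 2 H each → 8
  4 × C (aromatic): 1 H each → 4
  2 × C (aromatic): no H
  Total hydrogens = 12.
Molecular formula: C10H12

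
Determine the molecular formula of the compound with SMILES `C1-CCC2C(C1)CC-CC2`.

Heavy atoms from the SMILES: 10 C.
Implicit hydrogens by atom environment:
  8 × C: 2 H each → 16
  2 × C: 1 H each → 2
  Total hydrogens = 18.
Molecular formula: C10H18

C10H18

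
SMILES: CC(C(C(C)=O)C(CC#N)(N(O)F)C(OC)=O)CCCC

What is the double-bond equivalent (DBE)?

4

Molecular formula from the SMILES: C14H23FN2O4.
DoU = (2C + 2 + N − H − X)/2 = (2·14 + 2 + 2 − 23 − 1)/2 = 8/2 = 4.
(Structurally: 0 ring(s) + 4 π bond(s) = 4.)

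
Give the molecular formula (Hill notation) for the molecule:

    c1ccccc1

C6H6

Heavy atoms from the SMILES: 6 C.
Implicit hydrogens by atom environment:
  6 × C (aromatic): 1 H each → 6
  Total hydrogens = 6.
Molecular formula: C6H6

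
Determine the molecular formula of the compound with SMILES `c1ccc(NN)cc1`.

C6H8N2

Heavy atoms from the SMILES: 6 C, 2 N.
Implicit hydrogens by atom environment:
  5 × C (aromatic): 1 H each → 5
  1 × C (aromatic): no H
  1 × N: 2 H
  1 × N: 1 H
  Total hydrogens = 8.
Molecular formula: C6H8N2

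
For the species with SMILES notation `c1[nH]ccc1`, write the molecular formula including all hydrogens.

C4H5N

Heavy atoms from the SMILES: 4 C, 1 N.
Implicit hydrogens by atom environment:
  4 × C (aromatic): 1 H each → 4
  1 × N (aromatic): 1 H
  Total hydrogens = 5.
Molecular formula: C4H5N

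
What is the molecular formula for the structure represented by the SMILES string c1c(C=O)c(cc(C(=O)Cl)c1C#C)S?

C10H5ClO2S

Heavy atoms from the SMILES: 10 C, 1 Cl, 2 O, 1 S.
Implicit hydrogens by atom environment:
  4 × C (aromatic): no H
  2 × C (aromatic): 1 H each → 2
  2 × C: 1 H each → 2
  2 × C: no H
  2 × O: no H
  1 × Cl: no H
  1 × S: 1 H
  Total hydrogens = 5.
Molecular formula: C10H5ClO2S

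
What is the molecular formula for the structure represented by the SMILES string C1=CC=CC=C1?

Heavy atoms from the SMILES: 6 C.
Implicit hydrogens by atom environment:
  6 × C (aromatic): 1 H each → 6
  Total hydrogens = 6.
Molecular formula: C6H6

C6H6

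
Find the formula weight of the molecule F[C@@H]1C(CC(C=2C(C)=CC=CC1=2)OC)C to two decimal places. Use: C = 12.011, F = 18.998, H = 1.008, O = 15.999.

Molecular formula: C13H17FO.
M = 13×12.011 + 1×18.998 + 17×1.008 + 1×15.999 = 208.28 g/mol.

208.28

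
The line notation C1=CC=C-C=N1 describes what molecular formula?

C5H5N

Heavy atoms from the SMILES: 5 C, 1 N.
Implicit hydrogens by atom environment:
  5 × C (aromatic): 1 H each → 5
  1 × N (aromatic): no H
  Total hydrogens = 5.
Molecular formula: C5H5N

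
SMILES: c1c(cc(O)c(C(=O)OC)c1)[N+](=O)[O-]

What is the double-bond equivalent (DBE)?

6

Molecular formula from the SMILES: C8H7NO5.
DoU = (2C + 2 + N − H − X)/2 = (2·8 + 2 + 1 − 7 − 0)/2 = 12/2 = 6.
(Structurally: 1 ring(s) + 5 π bond(s) = 6.)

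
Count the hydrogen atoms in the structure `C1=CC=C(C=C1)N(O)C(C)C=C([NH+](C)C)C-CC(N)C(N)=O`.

27

Hydrogens are implicit in SMILES; fill each atom to its normal valence:
  5 × C (aromatic): 1 H each → 5
  3 × C: 3 H each → 9
  3 × C: 1 H each → 3
  2 × C: 2 H each → 4
  2 × C: no H
  2 × N: 2 H each → 4
  1 × C (aromatic): no H
  1 × N (charge +1): 1 H
  1 × N: no H
  1 × O: 1 H
  1 × O: no H
  Total hydrogens = 27.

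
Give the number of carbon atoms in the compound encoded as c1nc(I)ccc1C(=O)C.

The symbol for carbon appears 7 times in the SMILES. Lowercase c denotes aromatic carbon and counts toward C.

7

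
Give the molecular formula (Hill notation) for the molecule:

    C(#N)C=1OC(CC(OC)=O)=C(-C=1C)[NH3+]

C9H11N2O3+

Heavy atoms from the SMILES: 9 C, 2 N, 3 O.
Implicit hydrogens by atom environment:
  4 × C (aromatic): no H
  2 × C: 3 H each → 6
  2 × C: no H
  2 × O: no H
  1 × C: 2 H
  1 × N (charge +1): 3 H
  1 × N: no H
  1 × O (aromatic): no H
  Total hydrogens = 11.
Net charge +1.
Molecular formula: C9H11N2O3+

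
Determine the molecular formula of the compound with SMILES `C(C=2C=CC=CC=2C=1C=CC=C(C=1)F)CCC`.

Heavy atoms from the SMILES: 16 C, 1 F.
Implicit hydrogens by atom environment:
  8 × C (aromatic): 1 H each → 8
  4 × C (aromatic): no H
  3 × C: 2 H each → 6
  1 × C: 3 H
  1 × F: no H
  Total hydrogens = 17.
Molecular formula: C16H17F

C16H17F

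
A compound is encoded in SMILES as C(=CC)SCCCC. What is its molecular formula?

C7H14S

Heavy atoms from the SMILES: 7 C, 1 S.
Implicit hydrogens by atom environment:
  3 × C: 2 H each → 6
  2 × C: 3 H each → 6
  2 × C: 1 H each → 2
  1 × S: no H
  Total hydrogens = 14.
Molecular formula: C7H14S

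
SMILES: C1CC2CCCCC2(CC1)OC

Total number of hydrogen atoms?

Hydrogens are implicit in SMILES; fill each atom to its normal valence:
  8 × C: 2 H each → 16
  1 × C: 3 H
  1 × C: 1 H
  1 × C: no H
  1 × O: no H
  Total hydrogens = 20.

20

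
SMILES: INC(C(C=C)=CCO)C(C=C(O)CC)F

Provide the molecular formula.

Heavy atoms from the SMILES: 11 C, 1 F, 1 I, 1 N, 2 O.
Implicit hydrogens by atom environment:
  5 × C: 1 H each → 5
  3 × C: 2 H each → 6
  2 × C: no H
  2 × O: 1 H each → 2
  1 × C: 3 H
  1 × F: no H
  1 × I: no H
  1 × N: 1 H
  Total hydrogens = 17.
Molecular formula: C11H17FINO2

C11H17FINO2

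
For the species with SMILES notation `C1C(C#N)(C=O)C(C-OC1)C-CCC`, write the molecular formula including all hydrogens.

Heavy atoms from the SMILES: 11 C, 1 N, 2 O.
Implicit hydrogens by atom environment:
  6 × C: 2 H each → 12
  2 × C: 1 H each → 2
  2 × C: no H
  2 × O: no H
  1 × C: 3 H
  1 × N: no H
  Total hydrogens = 17.
Molecular formula: C11H17NO2

C11H17NO2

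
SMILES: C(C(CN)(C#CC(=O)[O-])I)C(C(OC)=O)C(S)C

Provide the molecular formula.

C11H15INO4S-

Heavy atoms from the SMILES: 11 C, 1 I, 1 N, 4 O, 1 S.
Implicit hydrogens by atom environment:
  5 × C: no H
  3 × O: no H
  2 × C: 3 H each → 6
  2 × C: 2 H each → 4
  2 × C: 1 H each → 2
  1 × I: no H
  1 × N: 2 H
  1 × O (charge -1): no H
  1 × S: 1 H
  Total hydrogens = 15.
Net charge -1.
Molecular formula: C11H15INO4S-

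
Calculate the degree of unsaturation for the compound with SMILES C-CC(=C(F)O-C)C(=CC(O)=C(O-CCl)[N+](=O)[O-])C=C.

Molecular formula from the SMILES: C12H15ClFNO5.
DoU = (2C + 2 + N − H − X)/2 = (2·12 + 2 + 1 − 15 − 2)/2 = 10/2 = 5.
(Structurally: 0 ring(s) + 5 π bond(s) = 5.)

5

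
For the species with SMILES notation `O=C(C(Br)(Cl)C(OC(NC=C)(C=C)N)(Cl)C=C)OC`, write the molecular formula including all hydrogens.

Heavy atoms from the SMILES: 1 Br, 11 C, 2 Cl, 2 N, 3 O.
Implicit hydrogens by atom environment:
  4 × C: no H
  3 × C: 2 H each → 6
  3 × C: 1 H each → 3
  3 × O: no H
  2 × Cl: no H
  1 × Br: no H
  1 × C: 3 H
  1 × N: 2 H
  1 × N: 1 H
  Total hydrogens = 15.
Molecular formula: C11H15BrCl2N2O3

C11H15BrCl2N2O3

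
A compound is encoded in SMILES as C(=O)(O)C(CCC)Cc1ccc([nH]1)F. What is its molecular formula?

C10H14FNO2

Heavy atoms from the SMILES: 10 C, 1 F, 1 N, 2 O.
Implicit hydrogens by atom environment:
  3 × C: 2 H each → 6
  2 × C (aromatic): 1 H each → 2
  2 × C (aromatic): no H
  1 × C: 3 H
  1 × C: 1 H
  1 × C: no H
  1 × F: no H
  1 × N (aromatic): 1 H
  1 × O: 1 H
  1 × O: no H
  Total hydrogens = 14.
Molecular formula: C10H14FNO2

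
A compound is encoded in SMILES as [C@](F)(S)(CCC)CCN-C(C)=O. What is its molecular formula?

C8H16FNOS

Heavy atoms from the SMILES: 8 C, 1 F, 1 N, 1 O, 1 S.
Implicit hydrogens by atom environment:
  4 × C: 2 H each → 8
  2 × C: 3 H each → 6
  2 × C: no H
  1 × F: no H
  1 × N: 1 H
  1 × O: no H
  1 × S: 1 H
  Total hydrogens = 16.
Molecular formula: C8H16FNOS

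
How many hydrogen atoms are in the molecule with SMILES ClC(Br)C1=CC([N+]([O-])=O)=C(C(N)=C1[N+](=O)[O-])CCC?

Hydrogens are implicit in SMILES; fill each atom to its normal valence:
  5 × C (aromatic): no H
  2 × C: 2 H each → 4
  2 × N (charge +1): no H
  2 × O: no H
  2 × O (charge -1): no H
  1 × Br: no H
  1 × C: 3 H
  1 × C (aromatic): 1 H
  1 × C: 1 H
  1 × Cl: no H
  1 × N: 2 H
  Total hydrogens = 11.

11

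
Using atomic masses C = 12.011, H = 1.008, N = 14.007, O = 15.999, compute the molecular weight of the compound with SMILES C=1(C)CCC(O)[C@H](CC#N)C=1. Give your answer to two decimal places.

Molecular formula: C9H13NO.
M = 9×12.011 + 13×1.008 + 1×14.007 + 1×15.999 = 151.21 g/mol.

151.21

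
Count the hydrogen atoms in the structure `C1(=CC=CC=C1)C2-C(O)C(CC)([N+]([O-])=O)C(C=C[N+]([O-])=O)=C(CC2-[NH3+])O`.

22

Hydrogens are implicit in SMILES; fill each atom to its normal valence:
  5 × C: 1 H each → 5
  5 × C (aromatic): 1 H each → 5
  3 × C: no H
  2 × C: 2 H each → 4
  2 × N (charge +1): no H
  2 × O: 1 H each → 2
  2 × O: no H
  2 × O (charge -1): no H
  1 × C: 3 H
  1 × C (aromatic): no H
  1 × N (charge +1): 3 H
  Total hydrogens = 22.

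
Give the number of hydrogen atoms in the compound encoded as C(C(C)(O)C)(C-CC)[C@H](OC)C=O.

20

Hydrogens are implicit in SMILES; fill each atom to its normal valence:
  4 × C: 3 H each → 12
  3 × C: 1 H each → 3
  2 × C: 2 H each → 4
  2 × O: no H
  1 × C: no H
  1 × O: 1 H
  Total hydrogens = 20.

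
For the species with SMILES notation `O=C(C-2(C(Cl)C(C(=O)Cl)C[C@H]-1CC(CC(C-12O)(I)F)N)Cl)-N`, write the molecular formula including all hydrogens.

C12H15Cl3FIN2O3

Heavy atoms from the SMILES: 12 C, 3 Cl, 1 F, 1 I, 2 N, 3 O.
Implicit hydrogens by atom environment:
  5 × C: no H
  4 × C: 1 H each → 4
  3 × C: 2 H each → 6
  3 × Cl: no H
  2 × N: 2 H each → 4
  2 × O: no H
  1 × F: no H
  1 × I: no H
  1 × O: 1 H
  Total hydrogens = 15.
Molecular formula: C12H15Cl3FIN2O3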